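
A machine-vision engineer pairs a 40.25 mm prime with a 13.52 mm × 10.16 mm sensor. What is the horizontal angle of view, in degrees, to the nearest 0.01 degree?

Angle of view α = 2·arctan(w/2f) with w = 13.52 mm and f = 40.25 mm.
w/2f = 0.16795; arctan(0.16795) ≈ 9.5339°, so α ≈ 19.0677°.

19.07°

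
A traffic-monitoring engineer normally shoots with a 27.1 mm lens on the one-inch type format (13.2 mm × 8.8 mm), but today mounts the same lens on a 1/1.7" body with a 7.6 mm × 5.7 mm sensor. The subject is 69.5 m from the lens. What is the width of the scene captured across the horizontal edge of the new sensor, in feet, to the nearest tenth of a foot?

The focal length stays 27.1 mm; the relevant sensor dimension is now w = 7.6 mm. Object distance dₒ = 69.5 m = 69500 mm.
Thin-lens field width W = w·(dₒ − f)/f = 7.6 × (69500 − 27.1)/27.1 ≈ 19483.175 mm = 19483.175/304.8 ft = 63.9212 ft.

63.9 ft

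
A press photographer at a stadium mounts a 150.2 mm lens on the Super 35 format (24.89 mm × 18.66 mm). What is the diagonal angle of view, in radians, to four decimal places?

Sensor diagonal = √(24.89² + 18.66²) = √967.7077 ≈ 31.1080 mm.
Angle of view α = 2·arctan(d/2f) with d = 31.1080 mm and f = 150.2 mm.
d/2f = 0.10356; arctan(0.10356) ≈ 0.1032 rad, so α ≈ 0.2064 rad.

0.2064 rad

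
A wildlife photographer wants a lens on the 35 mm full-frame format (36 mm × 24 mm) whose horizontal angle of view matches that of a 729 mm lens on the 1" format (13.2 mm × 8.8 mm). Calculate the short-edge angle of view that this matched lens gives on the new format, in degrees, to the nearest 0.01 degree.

Equal horizontal AOV ⇒ f₂ = f₁ · 36/13.2 = 729 × 2.72727 ≈ 1988.1818 mm.
Short-edge AOV on the new format = 2·arctan(24 / (2 × 1988.1818)) = 2·arctan(0.00604) ≈ 0.6916°.

0.69°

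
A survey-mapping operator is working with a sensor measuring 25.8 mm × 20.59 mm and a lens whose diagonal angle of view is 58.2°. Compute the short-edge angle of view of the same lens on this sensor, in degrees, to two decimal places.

38.29°

Sensor diagonal = √(25.8² + 20.59²) = √1089.5881 ≈ 33.0089 mm.
From the diagonal AOV: f = 33.0089 / (2·tan(29.1°)) = 33.0089 / 1.11319 ≈ 29.6527 mm.
Short-edge AOV = 2·arctan(20.59 / (2 × 29.6527)) = 2·arctan(0.34719) ≈ 38.2926°.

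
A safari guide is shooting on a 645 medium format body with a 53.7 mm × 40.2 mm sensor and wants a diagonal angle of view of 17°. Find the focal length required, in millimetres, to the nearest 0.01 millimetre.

224.42 mm

Sensor diagonal = √(53.7² + 40.2²) = √4499.7300 ≈ 67.0800 mm.
From α = 2·arctan(d/2f) we get f = d / (2·tan(α/2)).
With d = 67.0800 mm and α/2 = 8.5°, tan(α/2) ≈ 0.14945, so f ≈ 67.0800 / 0.29890 ≈ 224.4215 mm.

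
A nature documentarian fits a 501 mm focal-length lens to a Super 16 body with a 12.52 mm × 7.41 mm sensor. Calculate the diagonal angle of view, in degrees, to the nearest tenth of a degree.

Sensor diagonal = √(12.52² + 7.41²) = √211.6585 ≈ 14.5485 mm.
Angle of view α = 2·arctan(d/2f) with d = 14.5485 mm and f = 501 mm.
d/2f = 0.01452; arctan(0.01452) ≈ 0.8318°, so α ≈ 1.6637°.

1.7°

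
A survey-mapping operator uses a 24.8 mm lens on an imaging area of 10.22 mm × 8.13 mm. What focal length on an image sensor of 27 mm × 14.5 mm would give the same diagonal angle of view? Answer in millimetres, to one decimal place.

58.2 mm

Sensor diagonal = √(10.22² + 8.13²) = √170.5453 ≈ 13.0593 mm.
Sensor diagonal = √(27² + 14.5²) = √939.2500 ≈ 30.6472 mm.
Equal angle of view means equal diagonal/f ratio, so f₂ = f₁ · (diagonal₂/diagonal₁) = 24.8 × 30.6472/13.0593.
f₂ = 24.8 × 2.34677 ≈ 58.200 mm.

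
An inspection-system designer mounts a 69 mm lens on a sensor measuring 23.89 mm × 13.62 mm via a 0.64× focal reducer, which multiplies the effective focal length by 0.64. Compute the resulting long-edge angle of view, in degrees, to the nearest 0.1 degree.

30.3°

Effective focal length f = 69 × 0.64 = 44.16 mm.
α = 2·arctan(23.89 / (2 × 44.16)) = 2·arctan(0.27049) ≈ 30.2719°.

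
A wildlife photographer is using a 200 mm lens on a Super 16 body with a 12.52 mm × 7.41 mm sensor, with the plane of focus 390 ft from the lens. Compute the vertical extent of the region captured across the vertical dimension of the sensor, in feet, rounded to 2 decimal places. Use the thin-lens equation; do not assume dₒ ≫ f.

14.43 ft

dₒ: 390 ft × 304.8 mm/ft = 118872.00 mm.
Similar triangles through the lens centre give W/dₒ = h/dᵢ; with 1/f = 1/dₒ + 1/dᵢ this gives W = h·(dₒ − f)/f.
W = 7.41 mm × (118872 − 200) / 200 = 7.41 × 593.3600 ≈ 4396.797 mm = 4396.797/304.8 ft = 14.4252 ft.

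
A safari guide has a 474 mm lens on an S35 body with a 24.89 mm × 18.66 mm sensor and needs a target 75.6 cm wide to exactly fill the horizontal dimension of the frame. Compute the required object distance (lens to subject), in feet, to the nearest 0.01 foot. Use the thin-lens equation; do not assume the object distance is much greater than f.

W: 75.6 cm = 756 mm.
Magnification m = w/W = dᵢ/dₒ; combined with 1/f = 1/dₒ + 1/dᵢ this gives dₒ = f·(1 + W/w).
dₒ = 474 mm × (1 + 756/24.89) = 474 × 31.3736 ≈ 14871.107 mm = 14871.107/304.8 ft = 48.7897 ft.

48.79 ft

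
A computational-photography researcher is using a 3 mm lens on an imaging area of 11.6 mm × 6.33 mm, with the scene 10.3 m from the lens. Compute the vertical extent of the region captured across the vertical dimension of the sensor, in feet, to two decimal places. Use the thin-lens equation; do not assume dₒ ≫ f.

71.28 ft

dₒ: 10.3 m = 10300 mm.
Similar triangles through the lens centre give W/dₒ = h/dᵢ; with 1/f = 1/dₒ + 1/dᵢ this gives W = h·(dₒ − f)/f.
W = 6.33 mm × (10300 − 3) / 3 = 6.33 × 3432.3333 ≈ 21726.670 mm = 21726.670/304.8 ft = 71.2817 ft.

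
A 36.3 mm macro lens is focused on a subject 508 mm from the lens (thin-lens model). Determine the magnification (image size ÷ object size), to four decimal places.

0.0770×

Thin lens: 1/f = 1/dₒ + 1/dᵢ → 1/dᵢ = 1/36.3 − 1/508 = 0.0255797 mm⁻¹, so dᵢ ≈ 39.0935 mm.
Magnification m = dᵢ/dₒ = 39.0935/508 ≈ 0.07696.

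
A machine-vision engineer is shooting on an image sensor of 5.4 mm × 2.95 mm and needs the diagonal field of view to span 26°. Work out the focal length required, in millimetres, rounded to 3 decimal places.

Sensor diagonal = √(5.4² + 2.95²) = √37.8625 ≈ 6.1533 mm.
From α = 2·arctan(d/2f) we get f = d / (2·tan(α/2)).
With d = 6.1533 mm and α/2 = 13°, tan(α/2) ≈ 0.23087, so f ≈ 6.1533 / 0.46174 ≈ 13.3263 mm.

13.326 mm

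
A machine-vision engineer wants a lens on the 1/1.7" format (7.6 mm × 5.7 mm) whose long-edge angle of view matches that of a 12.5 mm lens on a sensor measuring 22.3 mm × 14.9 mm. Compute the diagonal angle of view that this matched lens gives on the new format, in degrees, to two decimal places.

Equal long-edge AOV ⇒ f₂ = f₁ · 7.6/22.3 = 12.5 × 0.34081 ≈ 4.2601 mm.
Sensor diagonal = √(7.6² + 5.7²) = √90.2500 ≈ 9.5000 mm.
Diagonal AOV on the new format = 2·arctan(9.5000 / (2 × 4.2601)) = 2·arctan(1.11500) ≈ 96.2246°.

96.22°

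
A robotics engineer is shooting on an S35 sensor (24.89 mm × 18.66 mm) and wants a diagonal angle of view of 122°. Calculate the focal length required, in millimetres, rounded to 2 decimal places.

Sensor diagonal = √(24.89² + 18.66²) = √967.7077 ≈ 31.1080 mm.
From α = 2·arctan(d/2f) we get f = d / (2·tan(α/2)).
With d = 31.1080 mm and α/2 = 61°, tan(α/2) ≈ 1.80405, so f ≈ 31.1080 / 3.60810 ≈ 8.6217 mm.

8.62 mm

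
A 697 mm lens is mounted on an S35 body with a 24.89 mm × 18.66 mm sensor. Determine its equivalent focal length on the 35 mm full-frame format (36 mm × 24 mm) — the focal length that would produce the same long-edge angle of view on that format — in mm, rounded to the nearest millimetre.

1008 mm

Equal angle of view means equal width/f ratio, so f₂ = f₁ · (width₂/width₁) = 697 × 36/24.89.
f₂ = 697 × 1.44636 ≈ 1008.116 mm.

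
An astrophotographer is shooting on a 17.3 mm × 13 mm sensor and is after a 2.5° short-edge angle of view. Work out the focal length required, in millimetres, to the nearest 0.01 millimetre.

From α = 2·arctan(h/2f) we get f = h / (2·tan(α/2)).
With h = 13 mm and α/2 = 1.25°, tan(α/2) ≈ 0.02182, so f ≈ 13 / 0.04364 ≈ 297.8908 mm.

297.89 mm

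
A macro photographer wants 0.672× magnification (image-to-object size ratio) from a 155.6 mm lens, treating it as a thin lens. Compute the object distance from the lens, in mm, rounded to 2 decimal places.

With m = dᵢ/dₒ and 1/f = 1/dₒ + 1/dᵢ, substituting dᵢ = m·dₒ gives 1/f = (1 + 1/m)/dₒ, hence dₒ = f·(1 + 1/m).
dₒ = 155.6 × (1 + 1/0.672) = 155.6 × 2.48810 ≈ 387.148 mm.

387.15 mm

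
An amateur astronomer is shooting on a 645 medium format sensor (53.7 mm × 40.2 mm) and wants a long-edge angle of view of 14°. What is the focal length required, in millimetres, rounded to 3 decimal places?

218.676 mm

From α = 2·arctan(w/2f) we get f = w / (2·tan(α/2)).
With w = 53.7 mm and α/2 = 7°, tan(α/2) ≈ 0.12278, so f ≈ 53.7 / 0.24557 ≈ 218.6757 mm.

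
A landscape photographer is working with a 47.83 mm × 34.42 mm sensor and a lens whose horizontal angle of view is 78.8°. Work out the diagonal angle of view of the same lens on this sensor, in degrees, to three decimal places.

From the horizontal AOV: f = 47.83 / (2·tan(39.4°)) = 47.83 / 1.64282 ≈ 29.1146 mm.
Sensor diagonal = √(47.83² + 34.42²) = √3472.4453 ≈ 58.9275 mm.
Diagonal AOV = 2·arctan(58.9275 / (2 × 29.1146)) = 2·arctan(1.01199) ≈ 90.6830°.

90.683°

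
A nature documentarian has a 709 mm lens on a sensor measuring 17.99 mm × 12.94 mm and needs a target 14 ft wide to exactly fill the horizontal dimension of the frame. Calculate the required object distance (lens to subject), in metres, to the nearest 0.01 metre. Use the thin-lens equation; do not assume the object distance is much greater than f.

168.88 m

W: 14 ft × 304.8 mm/ft = 4267.20 mm.
Magnification m = w/W = dᵢ/dₒ; combined with 1/f = 1/dₒ + 1/dᵢ this gives dₒ = f·(1 + W/w).
dₒ = 709 mm × (1 + 4267.2/17.99) = 709 × 238.1984 ≈ 168882.691 mm = 168.883 m.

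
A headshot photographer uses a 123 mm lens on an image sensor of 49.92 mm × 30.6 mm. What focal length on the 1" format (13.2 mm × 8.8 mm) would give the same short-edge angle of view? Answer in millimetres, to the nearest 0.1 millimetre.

Equal angle of view means equal height/f ratio, so f₂ = f₁ · (height₂/height₁) = 123 × 8.8/30.6.
f₂ = 123 × 0.28758 ≈ 35.373 mm.

35.4 mm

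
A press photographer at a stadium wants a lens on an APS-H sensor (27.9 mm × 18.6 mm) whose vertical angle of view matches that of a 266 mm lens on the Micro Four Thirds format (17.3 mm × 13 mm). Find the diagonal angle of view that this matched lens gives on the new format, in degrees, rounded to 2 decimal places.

Equal vertical AOV ⇒ f₂ = f₁ · 18.6/13 = 266 × 1.43077 ≈ 380.5846 mm.
Sensor diagonal = √(27.9² + 18.6²) = √1124.3700 ≈ 33.5316 mm.
Diagonal AOV on the new format = 2·arctan(33.5316 / (2 × 380.5846)) = 2·arctan(0.04405) ≈ 5.0448°.

5.04°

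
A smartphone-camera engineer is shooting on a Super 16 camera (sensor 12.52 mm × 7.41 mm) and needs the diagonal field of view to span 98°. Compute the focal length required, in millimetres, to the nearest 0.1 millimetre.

Sensor diagonal = √(12.52² + 7.41²) = √211.6585 ≈ 14.5485 mm.
From α = 2·arctan(d/2f) we get f = d / (2·tan(α/2)).
With d = 14.5485 mm and α/2 = 49°, tan(α/2) ≈ 1.15037, so f ≈ 14.5485 / 2.30074 ≈ 6.3234 mm.

6.3 mm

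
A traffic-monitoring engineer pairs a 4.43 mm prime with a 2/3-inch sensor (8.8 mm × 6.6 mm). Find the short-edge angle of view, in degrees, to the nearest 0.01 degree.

Angle of view α = 2·arctan(h/2f) with h = 6.6 mm and f = 4.43 mm.
h/2f = 0.74492; arctan(0.74492) ≈ 36.6832°, so α ≈ 73.3664°.

73.37°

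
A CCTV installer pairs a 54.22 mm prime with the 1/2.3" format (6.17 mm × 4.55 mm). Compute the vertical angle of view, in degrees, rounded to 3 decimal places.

4.805°

Angle of view α = 2·arctan(h/2f) with h = 4.55 mm and f = 54.22 mm.
h/2f = 0.04196; arctan(0.04196) ≈ 2.4026°, so α ≈ 4.8053°.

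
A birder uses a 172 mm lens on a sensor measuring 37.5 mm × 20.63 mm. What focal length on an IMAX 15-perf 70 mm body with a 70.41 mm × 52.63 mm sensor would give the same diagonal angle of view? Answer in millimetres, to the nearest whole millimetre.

Sensor diagonal = √(37.5² + 20.63²) = √1831.8469 ≈ 42.8001 mm.
Sensor diagonal = √(70.41² + 52.63²) = √7727.4850 ≈ 87.9061 mm.
Equal angle of view means equal diagonal/f ratio, so f₂ = f₁ · (diagonal₂/diagonal₁) = 172 × 87.9061/42.8001.
f₂ = 172 × 2.05388 ≈ 353.267 mm.

353 mm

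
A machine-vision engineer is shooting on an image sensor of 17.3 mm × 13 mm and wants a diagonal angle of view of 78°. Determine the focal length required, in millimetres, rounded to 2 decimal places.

13.36 mm

Sensor diagonal = √(17.3² + 13²) = √468.2900 ≈ 21.6400 mm.
From α = 2·arctan(d/2f) we get f = d / (2·tan(α/2)).
With d = 21.6400 mm and α/2 = 39°, tan(α/2) ≈ 0.80978, so f ≈ 21.6400 / 1.61957 ≈ 13.3616 mm.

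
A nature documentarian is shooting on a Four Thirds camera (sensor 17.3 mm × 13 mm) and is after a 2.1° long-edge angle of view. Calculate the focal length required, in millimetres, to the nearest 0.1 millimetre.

From α = 2·arctan(w/2f) we get f = w / (2·tan(α/2)).
With w = 17.3 mm and α/2 = 1.05°, tan(α/2) ≈ 0.01833, so f ≈ 17.3 / 0.03666 ≈ 471.9552 mm.

472.0 mm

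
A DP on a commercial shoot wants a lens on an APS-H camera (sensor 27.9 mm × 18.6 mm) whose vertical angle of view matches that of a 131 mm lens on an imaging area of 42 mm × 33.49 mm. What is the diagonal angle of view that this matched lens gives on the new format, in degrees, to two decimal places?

Equal vertical AOV ⇒ f₂ = f₁ · 18.6/33.49 = 131 × 0.55539 ≈ 72.7560 mm.
Sensor diagonal = √(27.9² + 18.6²) = √1124.3700 ≈ 33.5316 mm.
Diagonal AOV on the new format = 2·arctan(33.5316 / (2 × 72.7560)) = 2·arctan(0.23044) ≈ 25.9533°.

25.95°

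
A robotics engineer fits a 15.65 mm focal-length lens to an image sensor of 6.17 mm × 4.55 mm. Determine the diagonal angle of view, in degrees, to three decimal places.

27.525°

Sensor diagonal = √(6.17² + 4.55²) = √58.7714 ≈ 7.6663 mm.
Angle of view α = 2·arctan(d/2f) with d = 7.6663 mm and f = 15.65 mm.
d/2f = 0.24493; arctan(0.24493) ≈ 13.7624°, so α ≈ 27.5248°.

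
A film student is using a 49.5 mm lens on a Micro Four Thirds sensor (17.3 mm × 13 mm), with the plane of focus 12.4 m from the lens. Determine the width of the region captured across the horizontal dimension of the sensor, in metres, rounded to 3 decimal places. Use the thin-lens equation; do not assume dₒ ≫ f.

4.316 m

dₒ: 12.4 m = 12400 mm.
Similar triangles through the lens centre give W/dₒ = w/dᵢ; with 1/f = 1/dₒ + 1/dᵢ this gives W = w·(dₒ − f)/f.
W = 17.3 mm × (12400 − 49.5) / 49.5 = 17.3 × 249.5051 ≈ 4316.437 mm = 4.31644 m.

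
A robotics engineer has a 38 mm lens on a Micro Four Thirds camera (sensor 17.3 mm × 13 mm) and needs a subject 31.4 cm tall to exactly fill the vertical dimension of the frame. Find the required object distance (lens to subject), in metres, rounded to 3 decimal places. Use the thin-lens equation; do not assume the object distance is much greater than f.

W: 31.4 cm = 314 mm.
Magnification m = h/W = dᵢ/dₒ; combined with 1/f = 1/dₒ + 1/dᵢ this gives dₒ = f·(1 + W/h).
dₒ = 38 mm × (1 + 314/13) = 38 × 25.1538 ≈ 955.846 mm = 0.955846 m.

0.956 m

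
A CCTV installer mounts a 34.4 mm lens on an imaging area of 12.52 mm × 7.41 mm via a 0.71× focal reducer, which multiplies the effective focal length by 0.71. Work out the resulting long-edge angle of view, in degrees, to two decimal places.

Effective focal length f = 34.4 × 0.71 = 24.424 mm.
α = 2·arctan(12.52 / (2 × 24.424)) = 2·arctan(0.25631) ≈ 28.7515°.

28.75°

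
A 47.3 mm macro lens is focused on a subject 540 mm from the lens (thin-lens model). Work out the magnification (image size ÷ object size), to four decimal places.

0.0960×

Thin lens: 1/f = 1/dₒ + 1/dᵢ → 1/dᵢ = 1/47.3 − 1/540 = 0.0192898 mm⁻¹, so dᵢ ≈ 51.8409 mm.
Magnification m = dᵢ/dₒ = 51.8409/540 ≈ 0.09600.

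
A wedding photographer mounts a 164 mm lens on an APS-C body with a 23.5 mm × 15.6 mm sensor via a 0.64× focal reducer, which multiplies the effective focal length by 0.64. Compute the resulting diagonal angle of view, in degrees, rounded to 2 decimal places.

15.31°

Effective focal length f = 164 × 0.64 = 104.96 mm.
Sensor diagonal = √(23.5² + 15.6²) = √795.6100 ≈ 28.2066 mm.
α = 2·arctan(28.207 / (2 × 104.96)) = 2·arctan(0.13437) ≈ 15.3058°.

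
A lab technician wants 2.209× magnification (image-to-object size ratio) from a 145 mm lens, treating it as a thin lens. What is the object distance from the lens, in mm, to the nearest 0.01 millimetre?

210.64 mm

With m = dᵢ/dₒ and 1/f = 1/dₒ + 1/dᵢ, substituting dᵢ = m·dₒ gives 1/f = (1 + 1/m)/dₒ, hence dₒ = f·(1 + 1/m).
dₒ = 145 × (1 + 1/2.209) = 145 × 1.45269 ≈ 210.641 mm.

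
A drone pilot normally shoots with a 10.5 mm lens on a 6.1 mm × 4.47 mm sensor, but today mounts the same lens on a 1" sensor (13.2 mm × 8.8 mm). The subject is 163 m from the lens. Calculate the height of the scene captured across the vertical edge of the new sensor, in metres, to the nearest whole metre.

The focal length stays 10.5 mm; the relevant sensor dimension is now h = 8.8 mm. Object distance dₒ = 163 m = 163000 mm.
Thin-lens field height W = h·(dₒ − f)/f = 8.8 × (163000 − 10.5)/10.5 ≈ 136600.724 mm = 136.601 m.

137 m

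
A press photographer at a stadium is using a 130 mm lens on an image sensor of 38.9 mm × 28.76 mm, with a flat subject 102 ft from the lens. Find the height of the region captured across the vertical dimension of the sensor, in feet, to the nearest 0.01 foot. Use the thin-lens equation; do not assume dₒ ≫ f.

22.47 ft

dₒ: 102 ft × 304.8 mm/ft = 31089.60 mm.
Similar triangles through the lens centre give W/dₒ = h/dᵢ; with 1/f = 1/dₒ + 1/dᵢ this gives W = h·(dₒ − f)/f.
W = 28.76 mm × (31089.6 − 130) / 130 = 28.76 × 238.1508 ≈ 6849.216 mm = 6849.216/304.8 ft = 22.4712 ft.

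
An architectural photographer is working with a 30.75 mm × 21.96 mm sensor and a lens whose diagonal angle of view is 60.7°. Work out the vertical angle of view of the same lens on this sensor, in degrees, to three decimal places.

37.585°

Sensor diagonal = √(30.75² + 21.96²) = √1427.8041 ≈ 37.7863 mm.
From the diagonal AOV: f = 37.7863 / (2·tan(30.35°)) = 37.7863 / 1.17105 ≈ 32.2671 mm.
Vertical AOV = 2·arctan(21.96 / (2 × 32.2671)) = 2·arctan(0.34028) ≈ 37.5853°.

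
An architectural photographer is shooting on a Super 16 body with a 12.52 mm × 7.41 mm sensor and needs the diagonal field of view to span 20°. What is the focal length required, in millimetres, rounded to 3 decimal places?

Sensor diagonal = √(12.52² + 7.41²) = √211.6585 ≈ 14.5485 mm.
From α = 2·arctan(d/2f) we get f = d / (2·tan(α/2)).
With d = 14.5485 mm and α/2 = 10°, tan(α/2) ≈ 0.17633, so f ≈ 14.5485 / 0.35265 ≈ 41.2543 mm.

41.254 mm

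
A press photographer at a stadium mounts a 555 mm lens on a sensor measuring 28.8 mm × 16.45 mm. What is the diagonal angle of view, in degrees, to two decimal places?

3.42°

Sensor diagonal = √(28.8² + 16.45²) = √1100.0425 ≈ 33.1669 mm.
Angle of view α = 2·arctan(d/2f) with d = 33.1669 mm and f = 555 mm.
d/2f = 0.02988; arctan(0.02988) ≈ 1.7115°, so α ≈ 3.4230°.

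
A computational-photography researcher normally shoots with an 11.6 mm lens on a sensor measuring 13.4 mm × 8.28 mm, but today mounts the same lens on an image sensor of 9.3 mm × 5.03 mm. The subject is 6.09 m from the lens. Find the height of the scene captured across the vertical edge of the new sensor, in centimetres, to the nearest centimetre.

264 cm

The focal length stays 11.6 mm; the relevant sensor dimension is now h = 5.03 mm. Object distance dₒ = 6.09 m = 6090 mm.
Thin-lens field height W = h·(dₒ − f)/f = 5.03 × (6090 − 11.6)/11.6 ≈ 2635.720 mm = 263.572 cm.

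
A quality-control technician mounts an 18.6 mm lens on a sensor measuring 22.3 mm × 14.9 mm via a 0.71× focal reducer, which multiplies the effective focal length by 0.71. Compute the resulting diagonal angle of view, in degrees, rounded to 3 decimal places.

Effective focal length f = 18.6 × 0.71 = 13.206 mm.
Sensor diagonal = √(22.3² + 14.9²) = √719.3000 ≈ 26.8198 mm.
α = 2·arctan(26.820 / (2 × 13.206)) = 2·arctan(1.01544) ≈ 90.8778°.

90.878°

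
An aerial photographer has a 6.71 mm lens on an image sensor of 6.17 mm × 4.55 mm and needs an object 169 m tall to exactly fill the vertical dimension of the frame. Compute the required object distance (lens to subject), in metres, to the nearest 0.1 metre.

249.2 m

W: 169 m = 169000 mm.
Magnification m = h/W = dᵢ/dₒ; combined with 1/f = 1/dₒ + 1/dᵢ this gives dₒ = f·(1 + W/h).
dₒ = 6.71 mm × (1 + 169000/4.55) = 6.71 × 37143.8571 ≈ 249235.281 mm = 249.235 m.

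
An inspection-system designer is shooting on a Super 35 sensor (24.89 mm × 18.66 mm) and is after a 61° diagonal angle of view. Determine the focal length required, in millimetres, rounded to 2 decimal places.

26.41 mm

Sensor diagonal = √(24.89² + 18.66²) = √967.7077 ≈ 31.1080 mm.
From α = 2·arctan(d/2f) we get f = d / (2·tan(α/2)).
With d = 31.1080 mm and α/2 = 30.5°, tan(α/2) ≈ 0.58905, so f ≈ 31.1080 / 1.17809 ≈ 26.4055 mm.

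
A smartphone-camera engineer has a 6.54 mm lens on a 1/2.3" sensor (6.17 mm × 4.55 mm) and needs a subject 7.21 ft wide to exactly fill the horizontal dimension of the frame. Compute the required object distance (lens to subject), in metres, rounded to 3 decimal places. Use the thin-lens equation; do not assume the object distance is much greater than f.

2.336 m

W: 7.21 ft × 304.8 mm/ft = 2197.61 mm.
Magnification m = w/W = dᵢ/dₒ; combined with 1/f = 1/dₒ + 1/dᵢ this gives dₒ = f·(1 + W/w).
dₒ = 6.54 mm × (1 + 2197.61/6.17) = 6.54 × 357.1763 ≈ 2335.933 mm = 2.33593 m.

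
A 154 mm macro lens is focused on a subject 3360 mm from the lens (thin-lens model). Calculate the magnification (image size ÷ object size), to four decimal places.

0.0480×

Thin lens: 1/f = 1/dₒ + 1/dᵢ → 1/dᵢ = 1/154 − 1/3360 = 0.0061959 mm⁻¹, so dᵢ ≈ 161.3974 mm.
Magnification m = dᵢ/dₒ = 161.3974/3360 ≈ 0.04803.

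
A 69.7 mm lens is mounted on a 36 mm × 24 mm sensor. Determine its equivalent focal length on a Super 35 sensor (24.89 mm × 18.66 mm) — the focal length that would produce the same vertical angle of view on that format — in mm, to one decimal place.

54.2 mm

Equal angle of view means equal height/f ratio, so f₂ = f₁ · (height₂/height₁) = 69.7 × 18.66/24.
f₂ = 69.7 × 0.77750 ≈ 54.192 mm.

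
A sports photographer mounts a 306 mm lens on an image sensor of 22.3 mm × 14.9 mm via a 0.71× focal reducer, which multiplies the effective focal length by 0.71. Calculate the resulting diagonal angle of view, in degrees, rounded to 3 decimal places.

Effective focal length f = 306 × 0.71 = 217.26 mm.
Sensor diagonal = √(22.3² + 14.9²) = √719.3000 ≈ 26.8198 mm.
α = 2·arctan(26.820 / (2 × 217.26)) = 2·arctan(0.06172) ≈ 7.0639°.

7.064°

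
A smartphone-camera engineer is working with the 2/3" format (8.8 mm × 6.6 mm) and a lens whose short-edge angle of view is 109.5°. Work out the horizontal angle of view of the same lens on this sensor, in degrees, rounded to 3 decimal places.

124.149°

From the short-edge AOV: f = 6.6 / (2·tan(54.75°)) = 6.6 / 2.82993 ≈ 2.3322 mm.
Horizontal AOV = 2·arctan(8.8 / (2 × 2.3322)) = 2·arctan(1.88662) ≈ 124.1486°.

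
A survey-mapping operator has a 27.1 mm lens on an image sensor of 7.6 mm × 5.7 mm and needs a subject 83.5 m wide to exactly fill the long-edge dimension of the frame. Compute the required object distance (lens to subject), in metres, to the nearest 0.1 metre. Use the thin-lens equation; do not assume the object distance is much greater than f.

297.8 m

W: 83.5 m = 83500 mm.
Magnification m = w/W = dᵢ/dₒ; combined with 1/f = 1/dₒ + 1/dᵢ this gives dₒ = f·(1 + W/w).
dₒ = 27.1 mm × (1 + 83500/7.6) = 27.1 × 10987.8421 ≈ 297770.521 mm = 297.771 m.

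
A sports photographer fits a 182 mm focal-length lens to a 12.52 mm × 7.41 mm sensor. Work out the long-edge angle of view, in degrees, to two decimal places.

Angle of view α = 2·arctan(w/2f) with w = 12.52 mm and f = 182 mm.
w/2f = 0.03440; arctan(0.03440) ≈ 1.9699°, so α ≈ 3.9399°.

3.94°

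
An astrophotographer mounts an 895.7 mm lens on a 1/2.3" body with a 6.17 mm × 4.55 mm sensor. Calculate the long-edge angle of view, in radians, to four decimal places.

Angle of view α = 2·arctan(w/2f) with w = 6.17 mm and f = 895.7 mm.
w/2f = 0.00344; arctan(0.00344) ≈ 0.0034 rad, so α ≈ 0.0069 rad.

0.0069 rad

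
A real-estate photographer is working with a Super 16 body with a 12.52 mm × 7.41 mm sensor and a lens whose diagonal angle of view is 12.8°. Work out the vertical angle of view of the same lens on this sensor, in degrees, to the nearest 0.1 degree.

6.5°

Sensor diagonal = √(12.52² + 7.41²) = √211.6585 ≈ 14.5485 mm.
From the diagonal AOV: f = 14.5485 / (2·tan(6.4°)) = 14.5485 / 0.22434 ≈ 64.8513 mm.
Vertical AOV = 2·arctan(7.41 / (2 × 64.8513)) = 2·arctan(0.05713) ≈ 6.5396°.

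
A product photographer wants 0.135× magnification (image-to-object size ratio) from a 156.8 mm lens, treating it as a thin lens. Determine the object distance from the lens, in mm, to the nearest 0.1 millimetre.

With m = dᵢ/dₒ and 1/f = 1/dₒ + 1/dᵢ, substituting dᵢ = m·dₒ gives 1/f = (1 + 1/m)/dₒ, hence dₒ = f·(1 + 1/m).
dₒ = 156.8 × (1 + 1/0.135) = 156.8 × 8.40741 ≈ 1318.281 mm.

1318.3 mm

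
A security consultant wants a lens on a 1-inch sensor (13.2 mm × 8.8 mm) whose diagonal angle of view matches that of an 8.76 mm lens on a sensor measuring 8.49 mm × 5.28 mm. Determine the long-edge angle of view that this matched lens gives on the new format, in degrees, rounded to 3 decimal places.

50.798°

Sensor diagonal = √(8.49² + 5.28²) = √99.9585 ≈ 9.9979 mm.
Sensor diagonal = √(13.2² + 8.8²) = √251.6800 ≈ 15.8644 mm.
Equal diagonal AOV ⇒ f₂ = f₁ · 15.8644/9.9979 = 8.76 × 1.58677 ≈ 13.9001 mm.
Long-edge AOV on the new format = 2·arctan(13.2 / (2 × 13.9001)) = 2·arctan(0.47482) ≈ 50.7982°.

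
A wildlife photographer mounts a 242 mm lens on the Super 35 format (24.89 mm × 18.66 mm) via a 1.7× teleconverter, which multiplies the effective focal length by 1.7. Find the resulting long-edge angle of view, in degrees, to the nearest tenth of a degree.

3.5°

Effective focal length f = 242 × 1.7 = 411.4 mm.
α = 2·arctan(24.89 / (2 × 411.4)) = 2·arctan(0.03025) ≈ 3.4654°.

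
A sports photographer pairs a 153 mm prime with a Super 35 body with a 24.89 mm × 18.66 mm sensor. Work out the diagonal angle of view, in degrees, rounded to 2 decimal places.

11.61°

Sensor diagonal = √(24.89² + 18.66²) = √967.7077 ≈ 31.1080 mm.
Angle of view α = 2·arctan(d/2f) with d = 31.1080 mm and f = 153 mm.
d/2f = 0.10166; arctan(0.10166) ≈ 5.8048°, so α ≈ 11.6095°.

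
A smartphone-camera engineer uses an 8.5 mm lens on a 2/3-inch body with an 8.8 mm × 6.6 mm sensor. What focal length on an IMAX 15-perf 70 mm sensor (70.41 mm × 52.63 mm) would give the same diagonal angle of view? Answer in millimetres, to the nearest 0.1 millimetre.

Sensor diagonal = √(8.8² + 6.6²) = √121.0000 ≈ 11.0000 mm.
Sensor diagonal = √(70.41² + 52.63²) = √7727.4850 ≈ 87.9061 mm.
Equal angle of view means equal diagonal/f ratio, so f₂ = f₁ · (diagonal₂/diagonal₁) = 8.5 × 87.9061/11.0000.
f₂ = 8.5 × 7.99146 ≈ 67.927 mm.

67.9 mm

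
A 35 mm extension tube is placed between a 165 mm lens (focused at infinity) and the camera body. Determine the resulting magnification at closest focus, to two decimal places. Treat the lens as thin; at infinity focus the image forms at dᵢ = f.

0.21×

The tube moves the image plane from f to f + e, so dᵢ = 165 + 35 = 200 mm. Focus is achieved when 1/f = 1/dₒ + 1/dᵢ, giving dₒ = 1/(1/f − 1/(f+e)).
Magnification m = dᵢ/dₒ = (f+e)·(1/f − 1/(f+e)) = e/f = 35/165 ≈ 0.2121.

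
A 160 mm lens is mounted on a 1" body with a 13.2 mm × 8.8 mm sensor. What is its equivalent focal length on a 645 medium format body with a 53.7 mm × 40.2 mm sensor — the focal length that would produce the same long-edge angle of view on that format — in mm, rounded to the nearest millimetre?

Equal angle of view means equal width/f ratio, so f₂ = f₁ · (width₂/width₁) = 160 × 53.7/13.2.
f₂ = 160 × 4.06818 ≈ 650.909 mm.

651 mm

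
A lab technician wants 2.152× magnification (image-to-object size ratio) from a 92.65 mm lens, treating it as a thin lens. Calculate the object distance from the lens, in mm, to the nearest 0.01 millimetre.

With m = dᵢ/dₒ and 1/f = 1/dₒ + 1/dᵢ, substituting dᵢ = m·dₒ gives 1/f = (1 + 1/m)/dₒ, hence dₒ = f·(1 + 1/m).
dₒ = 92.65 × (1 + 1/2.152) = 92.65 × 1.46468 ≈ 135.703 mm.

135.70 mm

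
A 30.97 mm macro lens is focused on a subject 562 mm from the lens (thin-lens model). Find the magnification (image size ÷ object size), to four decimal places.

0.0583×

Thin lens: 1/f = 1/dₒ + 1/dᵢ → 1/dᵢ = 1/30.97 − 1/562 = 0.0305100 mm⁻¹, so dᵢ ≈ 32.7762 mm.
Magnification m = dᵢ/dₒ = 32.7762/562 ≈ 0.05832.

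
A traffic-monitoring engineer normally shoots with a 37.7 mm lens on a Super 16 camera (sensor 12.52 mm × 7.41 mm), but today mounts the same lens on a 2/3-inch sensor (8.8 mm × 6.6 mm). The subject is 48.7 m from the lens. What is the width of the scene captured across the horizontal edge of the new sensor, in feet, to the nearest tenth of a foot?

The focal length stays 37.7 mm; the relevant sensor dimension is now w = 8.8 mm. Object distance dₒ = 48.7 m = 48700 mm.
Thin-lens field width W = w·(dₒ − f)/f = 8.8 × (48700 − 37.7)/37.7 ≈ 11358.839 mm = 11358.839/304.8 ft = 37.2665 ft.

37.3 ft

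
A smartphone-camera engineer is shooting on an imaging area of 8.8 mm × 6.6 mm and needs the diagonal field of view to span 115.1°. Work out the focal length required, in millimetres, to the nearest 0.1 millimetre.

Sensor diagonal = √(8.8² + 6.6²) = √121.0000 ≈ 11.0000 mm.
From α = 2·arctan(d/2f) we get f = d / (2·tan(α/2)).
With d = 11.0000 mm and α/2 = 57.55°, tan(α/2) ≈ 1.57271, so f ≈ 11.0000 / 3.14543 ≈ 3.4971 mm.

3.5 mm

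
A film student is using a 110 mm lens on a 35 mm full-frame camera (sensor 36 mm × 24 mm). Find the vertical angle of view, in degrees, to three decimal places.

12.452°

Angle of view α = 2·arctan(h/2f) with h = 24 mm and f = 110 mm.
h/2f = 0.10909; arctan(0.10909) ≈ 6.2258°, so α ≈ 12.4517°.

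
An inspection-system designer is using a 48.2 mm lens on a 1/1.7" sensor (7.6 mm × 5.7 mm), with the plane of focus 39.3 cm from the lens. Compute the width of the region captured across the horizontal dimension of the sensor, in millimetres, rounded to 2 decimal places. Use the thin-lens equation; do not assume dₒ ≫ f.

54.37 mm

dₒ: 39.3 cm = 393 mm.
Similar triangles through the lens centre give W/dₒ = w/dᵢ; with 1/f = 1/dₒ + 1/dᵢ this gives W = w·(dₒ − f)/f.
W = 7.6 mm × (393 − 48.2) / 48.2 = 7.6 × 7.1535 ≈ 54.367 mm.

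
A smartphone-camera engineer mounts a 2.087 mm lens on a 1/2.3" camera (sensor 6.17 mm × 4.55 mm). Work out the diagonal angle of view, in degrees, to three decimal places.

Sensor diagonal = √(6.17² + 4.55²) = √58.7714 ≈ 7.6663 mm.
Angle of view α = 2·arctan(d/2f) with d = 7.6663 mm and f = 2.087 mm.
d/2f = 1.83667; arctan(1.83667) ≈ 61.4333°, so α ≈ 122.8666°.

122.867°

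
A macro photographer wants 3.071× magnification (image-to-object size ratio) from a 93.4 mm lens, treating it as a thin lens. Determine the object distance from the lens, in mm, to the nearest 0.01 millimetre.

With m = dᵢ/dₒ and 1/f = 1/dₒ + 1/dᵢ, substituting dᵢ = m·dₒ gives 1/f = (1 + 1/m)/dₒ, hence dₒ = f·(1 + 1/m).
dₒ = 93.4 × (1 + 1/3.071) = 93.4 × 1.32563 ≈ 123.814 mm.

123.81 mm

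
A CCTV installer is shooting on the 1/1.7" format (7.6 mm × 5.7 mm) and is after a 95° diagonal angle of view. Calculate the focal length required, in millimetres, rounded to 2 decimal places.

4.35 mm

Sensor diagonal = √(7.6² + 5.7²) = √90.2500 ≈ 9.5000 mm.
From α = 2·arctan(d/2f) we get f = d / (2·tan(α/2)).
With d = 9.5000 mm and α/2 = 47.5°, tan(α/2) ≈ 1.09131, so f ≈ 9.5000 / 2.18262 ≈ 4.3526 mm.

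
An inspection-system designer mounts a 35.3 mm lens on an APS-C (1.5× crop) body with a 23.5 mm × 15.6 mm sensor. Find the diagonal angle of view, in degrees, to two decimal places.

43.56°

Sensor diagonal = √(23.5² + 15.6²) = √795.6100 ≈ 28.2066 mm.
Angle of view α = 2·arctan(d/2f) with d = 28.2066 mm and f = 35.3 mm.
d/2f = 0.39953; arctan(0.39953) ≈ 21.7780°, so α ≈ 43.5560°.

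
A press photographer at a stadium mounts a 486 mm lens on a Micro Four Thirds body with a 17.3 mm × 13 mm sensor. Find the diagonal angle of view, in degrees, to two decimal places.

Sensor diagonal = √(17.3² + 13²) = √468.2900 ≈ 21.6400 mm.
Angle of view α = 2·arctan(d/2f) with d = 21.6400 mm and f = 486 mm.
d/2f = 0.02226; arctan(0.02226) ≈ 1.2754°, so α ≈ 2.5508°.

2.55°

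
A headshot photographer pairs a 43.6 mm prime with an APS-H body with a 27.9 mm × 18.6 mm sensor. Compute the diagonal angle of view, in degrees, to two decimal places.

Sensor diagonal = √(27.9² + 18.6²) = √1124.3700 ≈ 33.5316 mm.
Angle of view α = 2·arctan(d/2f) with d = 33.5316 mm and f = 43.6 mm.
d/2f = 0.38454; arctan(0.38454) ≈ 21.0336°, so α ≈ 42.0672°.

42.07°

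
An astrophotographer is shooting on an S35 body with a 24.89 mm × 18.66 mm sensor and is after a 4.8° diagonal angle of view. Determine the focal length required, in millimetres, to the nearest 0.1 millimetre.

Sensor diagonal = √(24.89² + 18.66²) = √967.7077 ≈ 31.1080 mm.
From α = 2·arctan(d/2f) we get f = d / (2·tan(α/2)).
With d = 31.1080 mm and α/2 = 2.4°, tan(α/2) ≈ 0.04191, so f ≈ 31.1080 / 0.08382 ≈ 371.1072 mm.

371.1 mm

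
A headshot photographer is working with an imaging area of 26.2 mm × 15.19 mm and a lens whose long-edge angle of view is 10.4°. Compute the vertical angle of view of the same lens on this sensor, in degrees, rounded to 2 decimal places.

From the long-edge AOV: f = 26.2 / (2·tan(5.2°)) = 26.2 / 0.18201 ≈ 143.9448 mm.
Vertical AOV = 2·arctan(15.19 / (2 × 143.9448)) = 2·arctan(0.05276) ≈ 6.0406°.

6.04°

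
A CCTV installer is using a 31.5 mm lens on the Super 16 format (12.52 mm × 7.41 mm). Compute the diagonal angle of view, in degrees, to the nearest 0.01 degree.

Sensor diagonal = √(12.52² + 7.41²) = √211.6585 ≈ 14.5485 mm.
Angle of view α = 2·arctan(d/2f) with d = 14.5485 mm and f = 31.5 mm.
d/2f = 0.23093; arctan(0.23093) ≈ 13.0033°, so α ≈ 26.0065°.

26.01°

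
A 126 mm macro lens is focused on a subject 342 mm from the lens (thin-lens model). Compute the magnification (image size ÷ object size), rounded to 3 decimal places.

0.583×

Thin lens: 1/f = 1/dₒ + 1/dᵢ → 1/dᵢ = 1/126 − 1/342 = 0.0050125 mm⁻¹, so dᵢ ≈ 199.5000 mm.
Magnification m = dᵢ/dₒ = 199.5000/342 ≈ 0.58333.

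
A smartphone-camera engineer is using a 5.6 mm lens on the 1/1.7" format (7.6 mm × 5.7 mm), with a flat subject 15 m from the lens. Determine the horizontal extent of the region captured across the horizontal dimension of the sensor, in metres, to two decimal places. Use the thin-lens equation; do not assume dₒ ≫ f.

20.35 m

dₒ: 15 m = 15000 mm.
Similar triangles through the lens centre give W/dₒ = w/dᵢ; with 1/f = 1/dₒ + 1/dᵢ this gives W = w·(dₒ − f)/f.
W = 7.6 mm × (15000 − 5.6) / 5.6 = 7.6 × 2677.5714 ≈ 20349.543 mm = 20.3495 m.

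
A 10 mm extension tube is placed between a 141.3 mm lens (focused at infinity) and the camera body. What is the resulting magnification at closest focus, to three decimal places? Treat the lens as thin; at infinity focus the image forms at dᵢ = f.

0.071×

The tube moves the image plane from f to f + e, so dᵢ = 141.3 + 10 = 151.3 mm. Focus is achieved when 1/f = 1/dₒ + 1/dᵢ, giving dₒ = 1/(1/f − 1/(f+e)).
Magnification m = dᵢ/dₒ = (f+e)·(1/f − 1/(f+e)) = e/f = 10/141.3 ≈ 0.0708.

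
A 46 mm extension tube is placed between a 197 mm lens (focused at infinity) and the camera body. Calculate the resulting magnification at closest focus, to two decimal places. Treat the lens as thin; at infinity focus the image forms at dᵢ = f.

The tube moves the image plane from f to f + e, so dᵢ = 197 + 46 = 243 mm. Focus is achieved when 1/f = 1/dₒ + 1/dᵢ, giving dₒ = 1/(1/f − 1/(f+e)).
Magnification m = dᵢ/dₒ = (f+e)·(1/f − 1/(f+e)) = e/f = 46/197 ≈ 0.2335.

0.23×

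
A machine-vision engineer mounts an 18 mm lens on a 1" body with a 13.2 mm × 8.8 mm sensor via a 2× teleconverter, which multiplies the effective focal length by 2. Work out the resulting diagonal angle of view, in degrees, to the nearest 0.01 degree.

24.85°

Effective focal length f = 18 × 2 = 36 mm.
Sensor diagonal = √(13.2² + 8.8²) = √251.6800 ≈ 15.8644 mm.
α = 2·arctan(15.864 / (2 × 36)) = 2·arctan(0.22034) ≈ 24.8519°.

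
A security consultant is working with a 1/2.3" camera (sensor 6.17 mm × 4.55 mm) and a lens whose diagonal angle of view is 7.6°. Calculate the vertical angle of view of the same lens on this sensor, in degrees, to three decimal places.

Sensor diagonal = √(6.17² + 4.55²) = √58.7714 ≈ 7.6663 mm.
From the diagonal AOV: f = 7.6663 / (2·tan(3.8°)) = 7.6663 / 0.13284 ≈ 57.7105 mm.
Vertical AOV = 2·arctan(4.55 / (2 × 57.7105)) = 2·arctan(0.03942) ≈ 4.5150°.

4.515°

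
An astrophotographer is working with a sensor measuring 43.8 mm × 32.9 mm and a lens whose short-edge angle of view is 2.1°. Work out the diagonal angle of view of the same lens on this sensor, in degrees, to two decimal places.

From the short-edge AOV: f = 32.9 / (2·tan(1.05°)) = 32.9 / 0.03666 ≈ 897.5334 mm.
Sensor diagonal = √(43.8² + 32.9²) = √3000.8500 ≈ 54.7800 mm.
Diagonal AOV = 2·arctan(54.7800 / (2 × 897.5334)) = 2·arctan(0.03052) ≈ 3.4959°.

3.50°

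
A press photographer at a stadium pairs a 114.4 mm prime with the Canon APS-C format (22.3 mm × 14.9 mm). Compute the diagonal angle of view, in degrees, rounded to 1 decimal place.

Sensor diagonal = √(22.3² + 14.9²) = √719.3000 ≈ 26.8198 mm.
Angle of view α = 2·arctan(d/2f) with d = 26.8198 mm and f = 114.4 mm.
d/2f = 0.11722; arctan(0.11722) ≈ 6.6857°, so α ≈ 13.3713°.

13.4°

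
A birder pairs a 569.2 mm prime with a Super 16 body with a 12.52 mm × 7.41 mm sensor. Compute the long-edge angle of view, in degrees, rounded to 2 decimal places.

Angle of view α = 2·arctan(w/2f) with w = 12.52 mm and f = 569.2 mm.
w/2f = 0.01100; arctan(0.01100) ≈ 0.6301°, so α ≈ 1.2602°.

1.26°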